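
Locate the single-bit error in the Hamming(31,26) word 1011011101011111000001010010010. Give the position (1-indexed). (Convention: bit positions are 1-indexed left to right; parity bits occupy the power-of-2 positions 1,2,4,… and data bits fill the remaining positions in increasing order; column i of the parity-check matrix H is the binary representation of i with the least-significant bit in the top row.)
Syndrome s = H · r^T (mod 2), r = 1011011101011111000001010010010:
  s[0] = (1010101010101010101010101010101)·(1011011101011111000001010010010) mod 2 = 1+0+1+0+0+0+1+0+0+0+0+0+1+0+1+0+0+0+0+0+0+0+0+0+0+0+1+0+0+0+0 mod 2 = 0
  s[1] = (0110011001100110011001100110011)·(1011011101011111000001010010010) mod 2 = 0+0+1+0+0+1+1+0+0+1+0+0+0+1+1+0+0+0+0+0+0+1+0+0+0+0+1+0+0+1+0 mod 2 = 1
  s[2] = (0001111000011110000111100001111)·(1011011101011111000001010010010) mod 2 = 0+0+0+1+0+1+1+0+0+0+0+1+1+1+1+0+0+0+0+0+0+1+0+0+0+0+0+0+0+1+0 mod 2 = 1
  s[3] = (0000000111111110000000011111111)·(1011011101011111000001010010010) mod 2 = 0+0+0+0+0+0+0+1+0+1+0+1+1+1+1+0+0+0+0+0+0+0+0+1+0+0+1+0+0+1+0 mod 2 = 1
  s[4] = (0000000000000001111111111111111)·(1011011101011111000001010010010) mod 2 = 0+0+0+0+0+0+0+0+0+0+0+0+0+0+0+1+0+0+0+0+0+1+0+1+0+0+1+0+0+1+0 mod 2 = 1
Syndrome = 01111
Column i of H is the binary representation of i, so the syndrome is the binary index of the flipped bit.
Read s = 01111 with s[0] as LSB: 0·2^0 + 1·2^1 + 1·2^2 + 1·2^3 + 1·2^4 = 30.
Error is at bit position 30.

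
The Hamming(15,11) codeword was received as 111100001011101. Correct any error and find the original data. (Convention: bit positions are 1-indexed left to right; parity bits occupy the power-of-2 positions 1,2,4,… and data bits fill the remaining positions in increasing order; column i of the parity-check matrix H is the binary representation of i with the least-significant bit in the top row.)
Syndrome s = H · r^T (mod 2), r = 111100001011101:
  s[0] = (101010101010101)·(111100001011101) mod 2 = 1+0+1+0+0+0+0+0+1+0+1+0+1+0+1 mod 2 = 0
  s[1] = (011001100110011)·(111100001011101) mod 2 = 0+1+1+0+0+0+0+0+0+0+1+0+0+0+1 mod 2 = 0
  s[2] = (000111100001111)·(111100001011101) mod 2 = 0+0+0+1+0+0+0+0+0+0+0+1+1+0+1 mod 2 = 0
  s[3] = (000000011111111)·(111100001011101) mod 2 = 0+0+0+0+0+0+0+0+1+0+1+1+1+0+1 mod 2 = 1
Syndrome = 0001
Column 8 of H equals this syndrome → error at bit 8 (1-indexed).
Flip bit 8: 111100001011101 → 111100011011101
Extract data bits at positions {3,5,6,7,9,10,11,12,13,14,15}: 10001011101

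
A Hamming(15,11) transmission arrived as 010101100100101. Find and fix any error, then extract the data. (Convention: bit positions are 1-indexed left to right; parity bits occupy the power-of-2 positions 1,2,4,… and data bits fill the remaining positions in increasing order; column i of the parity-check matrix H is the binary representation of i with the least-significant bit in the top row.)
Syndrome s = H · r^T (mod 2), r = 010101100100101:
  s[0] = (101010101010101)·(010101100100101) mod 2 = 0+0+0+0+0+0+1+0+0+0+0+0+1+0+1 mod 2 = 1
  s[1] = (011001100110011)·(010101100100101) mod 2 = 0+1+0+0+0+1+1+0+0+1+0+0+0+0+1 mod 2 = 1
  s[2] = (000111100001111)·(010101100100101) mod 2 = 0+0+0+1+0+1+1+0+0+0+0+0+1+0+1 mod 2 = 1
  s[3] = (000000011111111)·(010101100100101) mod 2 = 0+0+0+0+0+0+0+0+0+1+0+0+1+0+1 mod 2 = 1
Syndrome = 1111
Column 15 of H equals this syndrome → error at bit 15 (1-indexed).
Flip bit 15: 010101100100101 → 010101100100100
Extract data bits at positions {3,5,6,7,9,10,11,12,13,14,15}: 00110100100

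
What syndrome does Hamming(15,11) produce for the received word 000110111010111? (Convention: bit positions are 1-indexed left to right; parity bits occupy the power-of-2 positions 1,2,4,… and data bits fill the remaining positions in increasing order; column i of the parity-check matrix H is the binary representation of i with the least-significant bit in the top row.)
Syndrome s = H · r^T (mod 2), r = 000110111010111:
  s[0] = (101010101010101)·(000110111010111) mod 2 = 0+0+0+0+1+0+1+0+1+0+1+0+1+0+1 mod 2 = 0
  s[1] = (011001100110011)·(000110111010111) mod 2 = 0+0+0+0+0+0+1+0+0+0+1+0+0+1+1 mod 2 = 0
  s[2] = (000111100001111)·(000110111010111) mod 2 = 0+0+0+1+1+0+1+0+0+0+0+0+1+1+1 mod 2 = 0
  s[3] = (000000011111111)·(000110111010111) mod 2 = 0+0+0+0+0+0+0+1+1+0+1+0+1+1+1 mod 2 = 0
Syndrome = 0000
s = 0: no error detected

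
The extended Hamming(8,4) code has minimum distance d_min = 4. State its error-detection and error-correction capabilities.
Detection only: up to d_min − 1 = 3 errors.
Correction: up to ⌊(d_min − 1)/2⌋ = ⌊3/2⌋ = 1 errors.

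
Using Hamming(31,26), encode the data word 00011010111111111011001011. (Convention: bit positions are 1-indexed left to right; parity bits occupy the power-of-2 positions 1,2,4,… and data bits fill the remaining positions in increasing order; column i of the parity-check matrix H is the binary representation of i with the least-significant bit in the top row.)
Codeword c = d · G (mod 2), d = 00011010111111111011001011:
  c[0] = d·G[:,0] = (00011010111111111011001011)·(11011010101101010101010101) mod 2 = 0+0+0+1+1+0+1+0+1+0+1+1+0+1+0+1+0+0+0+1+0+0+0+0+0+1 mod 2 = 0
  c[1] = d·G[:,1] = (00011010111111111011001011)·(10110110011011001100110011) mod 2 = 0+0+0+1+0+0+1+0+0+1+1+0+1+1+0+0+1+0+0+0+0+0+0+0+1+1 mod 2 = 1
  c[2] = d·G[:,2] = (00011010111111111011001011)·(10000000000000000000000000) mod 2 = 0+0+0+0+0+0+0+0+0+0+0+0+0+0+0+0+0+0+0+0+0+0+0+0+0+0 mod 2 = 0
  c[3] = d·G[:,3] = (00011010111111111011001011)·(01110001111000111100001111) mod 2 = 0+0+0+1+0+0+0+0+1+1+1+0+0+0+1+1+1+0+0+0+0+0+1+0+1+1 mod 2 = 0
  c[4] = d·G[:,4] = (00011010111111111011001011)·(01000000000000000000000000) mod 2 = 0+0+0+0+0+0+0+0+0+0+0+0+0+0+0+0+0+0+0+0+0+0+0+0+0+0 mod 2 = 0
  c[5] = d·G[:,5] = (00011010111111111011001011)·(00100000000000000000000000) mod 2 = 0+0+0+0+0+0+0+0+0+0+0+0+0+0+0+0+0+0+0+0+0+0+0+0+0+0 mod 2 = 0
  c[6] = d·G[:,6] = (00011010111111111011001011)·(00010000000000000000000000) mod 2 = 0+0+0+1+0+0+0+0+0+0+0+0+0+0+0+0+0+0+0+0+0+0+0+0+0+0 mod 2 = 1
  c[7] = d·G[:,7] = (00011010111111111011001011)·(00001111111000000011111111) mod 2 = 0+0+0+0+1+0+1+0+1+1+1+0+0+0+0+0+0+0+1+1+0+0+1+0+1+1 mod 2 = 0
  c[8] = d·G[:,8] = (00011010111111111011001011)·(00001000000000000000000000) mod 2 = 0+0+0+0+1+0+0+0+0+0+0+0+0+0+0+0+0+0+0+0+0+0+0+0+0+0 mod 2 = 1
  c[9] = d·G[:,9] = (00011010111111111011001011)·(00000100000000000000000000) mod 2 = 0+0+0+0+0+0+0+0+0+0+0+0+0+0+0+0+0+0+0+0+0+0+0+0+0+0 mod 2 = 0
  c[10] = d·G[:,10] = (00011010111111111011001011)·(00000010000000000000000000) mod 2 = 0+0+0+0+0+0+1+0+0+0+0+0+0+0+0+0+0+0+0+0+0+0+0+0+0+0 mod 2 = 1
  c[11] = d·G[:,11] = (00011010111111111011001011)·(00000001000000000000000000) mod 2 = 0+0+0+0+0+0+0+0+0+0+0+0+0+0+0+0+0+0+0+0+0+0+0+0+0+0 mod 2 = 0
  c[12] = d·G[:,12] = (00011010111111111011001011)·(00000000100000000000000000) mod 2 = 0+0+0+0+0+0+0+0+1+0+0+0+0+0+0+0+0+0+0+0+0+0+0+0+0+0 mod 2 = 1
  c[13] = d·G[:,13] = (00011010111111111011001011)·(00000000010000000000000000) mod 2 = 0+0+0+0+0+0+0+0+0+1+0+0+0+0+0+0+0+0+0+0+0+0+0+0+0+0 mod 2 = 1
  c[14] = d·G[:,14] = (00011010111111111011001011)·(00000000001000000000000000) mod 2 = 0+0+0+0+0+0+0+0+0+0+1+0+0+0+0+0+0+0+0+0+0+0+0+0+0+0 mod 2 = 1
  c[15] = d·G[:,15] = (00011010111111111011001011)·(00000000000111111111111111) mod 2 = 0+0+0+0+0+0+0+0+0+0+0+1+1+1+1+1+1+0+1+1+0+0+1+0+1+1 mod 2 = 1
  c[16] = d·G[:,16] = (00011010111111111011001011)·(00000000000100000000000000) mod 2 = 0+0+0+0+0+0+0+0+0+0+0+1+0+0+0+0+0+0+0+0+0+0+0+0+0+0 mod 2 = 1
  c[17] = d·G[:,17] = (00011010111111111011001011)·(00000000000010000000000000) mod 2 = 0+0+0+0+0+0+0+0+0+0+0+0+1+0+0+0+0+0+0+0+0+0+0+0+0+0 mod 2 = 1
  c[18] = d·G[:,18] = (00011010111111111011001011)·(00000000000001000000000000) mod 2 = 0+0+0+0+0+0+0+0+0+0+0+0+0+1+0+0+0+0+0+0+0+0+0+0+0+0 mod 2 = 1
  c[19] = d·G[:,19] = (00011010111111111011001011)·(00000000000000100000000000) mod 2 = 0+0+0+0+0+0+0+0+0+0+0+0+0+0+1+0+0+0+0+0+0+0+0+0+0+0 mod 2 = 1
  c[20] = d·G[:,20] = (00011010111111111011001011)·(00000000000000010000000000) mod 2 = 0+0+0+0+0+0+0+0+0+0+0+0+0+0+0+1+0+0+0+0+0+0+0+0+0+0 mod 2 = 1
  c[21] = d·G[:,21] = (00011010111111111011001011)·(00000000000000001000000000) mod 2 = 0+0+0+0+0+0+0+0+0+0+0+0+0+0+0+0+1+0+0+0+0+0+0+0+0+0 mod 2 = 1
  c[22] = d·G[:,22] = (00011010111111111011001011)·(00000000000000000100000000) mod 2 = 0+0+0+0+0+0+0+0+0+0+0+0+0+0+0+0+0+0+0+0+0+0+0+0+0+0 mod 2 = 0
  c[23] = d·G[:,23] = (00011010111111111011001011)·(00000000000000000010000000) mod 2 = 0+0+0+0+0+0+0+0+0+0+0+0+0+0+0+0+0+0+1+0+0+0+0+0+0+0 mod 2 = 1
  c[24] = d·G[:,24] = (00011010111111111011001011)·(00000000000000000001000000) mod 2 = 0+0+0+0+0+0+0+0+0+0+0+0+0+0+0+0+0+0+0+1+0+0+0+0+0+0 mod 2 = 1
  c[25] = d·G[:,25] = (00011010111111111011001011)·(00000000000000000000100000) mod 2 = 0+0+0+0+0+0+0+0+0+0+0+0+0+0+0+0+0+0+0+0+0+0+0+0+0+0 mod 2 = 0
  c[26] = d·G[:,26] = (00011010111111111011001011)·(00000000000000000000010000) mod 2 = 0+0+0+0+0+0+0+0+0+0+0+0+0+0+0+0+0+0+0+0+0+0+0+0+0+0 mod 2 = 0
  c[27] = d·G[:,27] = (00011010111111111011001011)·(00000000000000000000001000) mod 2 = 0+0+0+0+0+0+0+0+0+0+0+0+0+0+0+0+0+0+0+0+0+0+1+0+0+0 mod 2 = 1
  c[28] = d·G[:,28] = (00011010111111111011001011)·(00000000000000000000000100) mod 2 = 0+0+0+0+0+0+0+0+0+0+0+0+0+0+0+0+0+0+0+0+0+0+0+0+0+0 mod 2 = 0
  c[29] = d·G[:,29] = (00011010111111111011001011)·(00000000000000000000000010) mod 2 = 0+0+0+0+0+0+0+0+0+0+0+0+0+0+0+0+0+0+0+0+0+0+0+0+1+0 mod 2 = 1
  c[30] = d·G[:,30] = (00011010111111111011001011)·(00000000000000000000000001) mod 2 = 0+0+0+0+0+0+0+0+0+0+0+0+0+0+0+0+0+0+0+0+0+0+0+0+0+1 mod 2 = 1
Codeword = 0100001010101111111111011001011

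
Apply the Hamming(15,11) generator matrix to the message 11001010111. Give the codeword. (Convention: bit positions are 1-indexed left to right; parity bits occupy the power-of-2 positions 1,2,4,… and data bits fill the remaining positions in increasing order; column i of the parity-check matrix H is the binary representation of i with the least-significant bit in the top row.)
Codeword c = d · G (mod 2), d = 11001010111:
  c[0] = d·G[:,0] = (11001010111)·(11011010101) mod 2 = 1+1+0+0+1+0+1+0+1+0+1 mod 2 = 0
  c[1] = d·G[:,1] = (11001010111)·(10110110011) mod 2 = 1+0+0+0+0+0+1+0+0+1+1 mod 2 = 0
  c[2] = d·G[:,2] = (11001010111)·(10000000000) mod 2 = 1+0+0+0+0+0+0+0+0+0+0 mod 2 = 1
  c[3] = d·G[:,3] = (11001010111)·(01110001111) mod 2 = 0+1+0+0+0+0+0+0+1+1+1 mod 2 = 0
  c[4] = d·G[:,4] = (11001010111)·(01000000000) mod 2 = 0+1+0+0+0+0+0+0+0+0+0 mod 2 = 1
  c[5] = d·G[:,5] = (11001010111)·(00100000000) mod 2 = 0+0+0+0+0+0+0+0+0+0+0 mod 2 = 0
  c[6] = d·G[:,6] = (11001010111)·(00010000000) mod 2 = 0+0+0+0+0+0+0+0+0+0+0 mod 2 = 0
  c[7] = d·G[:,7] = (11001010111)·(00001111111) mod 2 = 0+0+0+0+1+0+1+0+1+1+1 mod 2 = 1
  c[8] = d·G[:,8] = (11001010111)·(00001000000) mod 2 = 0+0+0+0+1+0+0+0+0+0+0 mod 2 = 1
  c[9] = d·G[:,9] = (11001010111)·(00000100000) mod 2 = 0+0+0+0+0+0+0+0+0+0+0 mod 2 = 0
  c[10] = d·G[:,10] = (11001010111)·(00000010000) mod 2 = 0+0+0+0+0+0+1+0+0+0+0 mod 2 = 1
  c[11] = d·G[:,11] = (11001010111)·(00000001000) mod 2 = 0+0+0+0+0+0+0+0+0+0+0 mod 2 = 0
  c[12] = d·G[:,12] = (11001010111)·(00000000100) mod 2 = 0+0+0+0+0+0+0+0+1+0+0 mod 2 = 1
  c[13] = d·G[:,13] = (11001010111)·(00000000010) mod 2 = 0+0+0+0+0+0+0+0+0+1+0 mod 2 = 1
  c[14] = d·G[:,14] = (11001010111)·(00000000001) mod 2 = 0+0+0+0+0+0+0+0+0+0+1 mod 2 = 1
Codeword = 001010011010111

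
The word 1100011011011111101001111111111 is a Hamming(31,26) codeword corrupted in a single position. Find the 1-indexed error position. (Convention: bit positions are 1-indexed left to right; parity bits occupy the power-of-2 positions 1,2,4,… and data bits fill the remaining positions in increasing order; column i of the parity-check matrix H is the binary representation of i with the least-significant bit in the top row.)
Syndrome s = H · r^T (mod 2), r = 1100011011011111101001111111111:
  s[0] = (1010101010101010101010101010101)·(1100011011011111101001111111111) mod 2 = 1+0+0+0+0+0+1+0+1+0+0+0+1+0+1+0+1+0+1+0+0+0+1+0+1+0+1+0+1+0+1 mod 2 = 0
  s[1] = (0110011001100110011001100110011)·(1100011011011111101001111111111) mod 2 = 0+1+0+0+0+1+1+0+0+1+0+0+0+1+1+0+0+0+1+0+0+1+1+0+0+1+1+0+0+1+1 mod 2 = 1
  s[2] = (0001111000011110000111100001111)·(1100011011011111101001111111111) mod 2 = 0+0+0+0+0+1+1+0+0+0+0+1+1+1+1+0+0+0+0+0+0+1+1+0+0+0+0+1+1+1+1 mod 2 = 0
  s[3] = (0000000111111110000000011111111)·(1100011011011111101001111111111) mod 2 = 0+0+0+0+0+0+0+0+1+1+0+1+1+1+1+0+0+0+0+0+0+0+0+1+1+1+1+1+1+1+1 mod 2 = 0
  s[4] = (0000000000000001111111111111111)·(1100011011011111101001111111111) mod 2 = 0+0+0+0+0+0+0+0+0+0+0+0+0+0+0+1+1+0+1+0+0+1+1+1+1+1+1+1+1+1+1 mod 2 = 1
Syndrome = 01001
Column i of H is the binary representation of i, so the syndrome is the binary index of the flipped bit.
Read s = 01001 with s[0] as LSB: 0·2^0 + 1·2^1 + 0·2^2 + 0·2^3 + 1·2^4 = 18.
Error is at bit position 18.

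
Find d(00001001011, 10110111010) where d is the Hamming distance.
XOR = 10111110001, count of 1s = 7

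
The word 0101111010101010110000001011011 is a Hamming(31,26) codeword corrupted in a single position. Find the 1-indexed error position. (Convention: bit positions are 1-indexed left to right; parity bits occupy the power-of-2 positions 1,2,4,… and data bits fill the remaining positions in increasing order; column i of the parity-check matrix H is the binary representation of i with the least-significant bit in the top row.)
Syndrome s = H · r^T (mod 2), r = 0101111010101010110000001011011:
  s[0] = (1010101010101010101010101010101)·(0101111010101010110000001011011) mod 2 = 0+0+0+0+1+0+1+0+1+0+1+0+1+0+1+0+1+0+0+0+0+0+0+0+1+0+1+0+0+0+1 mod 2 = 0
  s[1] = (0110011001100110011001100110011)·(0101111010101010110000001011011) mod 2 = 0+1+0+0+0+1+1+0+0+0+1+0+0+0+1+0+0+1+0+0+0+0+0+0+0+0+1+0+0+1+1 mod 2 = 1
  s[2] = (0001111000011110000111100001111)·(0101111010101010110000001011011) mod 2 = 0+0+0+1+1+1+1+0+0+0+0+0+1+0+1+0+0+0+0+0+0+0+0+0+0+0+0+1+0+1+1 mod 2 = 1
  s[3] = (0000000111111110000000011111111)·(0101111010101010110000001011011) mod 2 = 0+0+0+0+0+0+0+0+1+0+1+0+1+0+1+0+0+0+0+0+0+0+0+0+1+0+1+1+0+1+1 mod 2 = 1
  s[4] = (0000000000000001111111111111111)·(0101111010101010110000001011011) mod 2 = 0+0+0+0+0+0+0+0+0+0+0+0+0+0+0+0+1+1+0+0+0+0+0+0+1+0+1+1+0+1+1 mod 2 = 1
Syndrome = 01111
Column i of H is the binary representation of i, so the syndrome is the binary index of the flipped bit.
Read s = 01111 with s[0] as LSB: 0·2^0 + 1·2^1 + 1·2^2 + 1·2^3 + 1·2^4 = 30.
Error is at bit position 30.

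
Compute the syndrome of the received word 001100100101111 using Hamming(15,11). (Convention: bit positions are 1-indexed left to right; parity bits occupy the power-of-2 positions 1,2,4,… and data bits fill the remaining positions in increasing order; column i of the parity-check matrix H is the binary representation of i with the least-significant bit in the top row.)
Syndrome s = H · r^T (mod 2), r = 001100100101111:
  s[0] = (101010101010101)·(001100100101111) mod 2 = 0+0+1+0+0+0+1+0+0+0+0+0+1+0+1 mod 2 = 0
  s[1] = (011001100110011)·(001100100101111) mod 2 = 0+0+1+0+0+0+1+0+0+1+0+0+0+1+1 mod 2 = 1
  s[2] = (000111100001111)·(001100100101111) mod 2 = 0+0+0+1+0+0+1+0+0+0+0+1+1+1+1 mod 2 = 0
  s[3] = (000000011111111)·(001100100101111) mod 2 = 0+0+0+0+0+0+0+0+0+1+0+1+1+1+1 mod 2 = 1
Syndrome = 0101
Non-zero syndrome: error at position 10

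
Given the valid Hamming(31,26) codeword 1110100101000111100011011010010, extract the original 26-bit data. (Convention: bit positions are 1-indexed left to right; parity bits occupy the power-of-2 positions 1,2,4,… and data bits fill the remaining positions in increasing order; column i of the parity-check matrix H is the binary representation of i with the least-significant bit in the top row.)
Parity bits occupy power-of-2 positions; data bits are at positions {3,5,6,7,9,10,11,12,13,14,15,17,18,19,20,21,22,23,24,25,26,27,28,29,30,31} (1-indexed).
Extract: c[3]=1 c[5]=1 c[6]=0 c[7]=0 c[9]=0 c[10]=1 c[11]=0 c[12]=0 c[13]=0 c[14]=1 c[15]=1 c[17]=1 c[18]=0 c[19]=0 c[20]=0 c[21]=1 c[22]=1 c[23]=0 c[24]=1 c[25]=1 c[26]=0 c[27]=1 c[28]=0 c[29]=0 c[30]=1 c[31]=0
Data = 11000100011100011011010010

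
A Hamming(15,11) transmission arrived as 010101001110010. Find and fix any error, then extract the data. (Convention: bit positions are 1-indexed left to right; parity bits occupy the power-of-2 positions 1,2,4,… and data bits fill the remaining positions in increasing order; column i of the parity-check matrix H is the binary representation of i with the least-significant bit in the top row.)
Syndrome s = H · r^T (mod 2), r = 010101001110010:
  s[0] = (101010101010101)·(010101001110010) mod 2 = 0+0+0+0+0+0+0+0+1+0+1+0+0+0+0 mod 2 = 0
  s[1] = (011001100110011)·(010101001110010) mod 2 = 0+1+0+0+0+1+0+0+0+1+1+0+0+1+0 mod 2 = 1
  s[2] = (000111100001111)·(010101001110010) mod 2 = 0+0+0+1+0+1+0+0+0+0+0+0+0+1+0 mod 2 = 1
  s[3] = (000000011111111)·(010101001110010) mod 2 = 0+0+0+0+0+0+0+0+1+1+1+0+0+1+0 mod 2 = 0
Syndrome = 0110
Column 6 of H equals this syndrome → error at bit 6 (1-indexed).
Flip bit 6: 010101001110010 → 010100001110010
Extract data bits at positions {3,5,6,7,9,10,11,12,13,14,15}: 00001110010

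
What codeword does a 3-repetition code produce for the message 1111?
Repeat each bit 3× and concatenate:
1→111  1→111  1→111  1→111
Codeword = 111111111111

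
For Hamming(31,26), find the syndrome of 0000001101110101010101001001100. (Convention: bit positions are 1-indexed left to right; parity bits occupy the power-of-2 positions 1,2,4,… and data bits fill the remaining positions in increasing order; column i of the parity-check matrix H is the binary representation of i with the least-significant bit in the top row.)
Syndrome s = H · r^T (mod 2), r = 0000001101110101010101001001100:
  s[0] = (1010101010101010101010101010101)·(0000001101110101010101001001100) mod 2 = 0+0+0+0+0+0+1+0+0+0+1+0+0+0+0+0+0+0+0+0+0+0+0+0+1+0+0+0+1+0+0 mod 2 = 0
  s[1] = (0110011001100110011001100110011)·(0000001101110101010101001001100) mod 2 = 0+0+0+0+0+0+1+0+0+1+1+0+0+1+0+0+0+1+0+0+0+1+0+0+0+0+0+0+0+0+0 mod 2 = 0
  s[2] = (0001111000011110000111100001111)·(0000001101110101010101001001100) mod 2 = 0+0+0+0+0+0+1+0+0+0+0+1+0+1+0+0+0+0+0+1+0+1+0+0+0+0+0+1+1+0+0 mod 2 = 1
  s[3] = (0000000111111110000000011111111)·(0000001101110101010101001001100) mod 2 = 0+0+0+0+0+0+0+1+0+1+1+1+0+1+0+0+0+0+0+0+0+0+0+0+1+0+0+1+1+0+0 mod 2 = 0
  s[4] = (0000000000000001111111111111111)·(0000001101110101010101001001100) mod 2 = 0+0+0+0+0+0+0+0+0+0+0+0+0+0+0+1+0+1+0+1+0+1+0+0+1+0+0+1+1+0+0 mod 2 = 1
Syndrome = 00101
Non-zero syndrome: error at position 20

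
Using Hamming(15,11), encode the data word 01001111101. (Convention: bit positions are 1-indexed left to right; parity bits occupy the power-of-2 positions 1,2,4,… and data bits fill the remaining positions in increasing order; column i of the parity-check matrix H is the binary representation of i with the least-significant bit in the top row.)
Codeword c = d · G (mod 2), d = 01001111101:
  c[0] = d·G[:,0] = (01001111101)·(11011010101) mod 2 = 0+1+0+0+1+0+1+0+1+0+1 mod 2 = 1
  c[1] = d·G[:,1] = (01001111101)·(10110110011) mod 2 = 0+0+0+0+0+1+1+0+0+0+1 mod 2 = 1
  c[2] = d·G[:,2] = (01001111101)·(10000000000) mod 2 = 0+0+0+0+0+0+0+0+0+0+0 mod 2 = 0
  c[3] = d·G[:,3] = (01001111101)·(01110001111) mod 2 = 0+1+0+0+0+0+0+1+1+0+1 mod 2 = 0
  c[4] = d·G[:,4] = (01001111101)·(01000000000) mod 2 = 0+1+0+0+0+0+0+0+0+0+0 mod 2 = 1
  c[5] = d·G[:,5] = (01001111101)·(00100000000) mod 2 = 0+0+0+0+0+0+0+0+0+0+0 mod 2 = 0
  c[6] = d·G[:,6] = (01001111101)·(00010000000) mod 2 = 0+0+0+0+0+0+0+0+0+0+0 mod 2 = 0
  c[7] = d·G[:,7] = (01001111101)·(00001111111) mod 2 = 0+0+0+0+1+1+1+1+1+0+1 mod 2 = 0
  c[8] = d·G[:,8] = (01001111101)·(00001000000) mod 2 = 0+0+0+0+1+0+0+0+0+0+0 mod 2 = 1
  c[9] = d·G[:,9] = (01001111101)·(00000100000) mod 2 = 0+0+0+0+0+1+0+0+0+0+0 mod 2 = 1
  c[10] = d·G[:,10] = (01001111101)·(00000010000) mod 2 = 0+0+0+0+0+0+1+0+0+0+0 mod 2 = 1
  c[11] = d·G[:,11] = (01001111101)·(00000001000) mod 2 = 0+0+0+0+0+0+0+1+0+0+0 mod 2 = 1
  c[12] = d·G[:,12] = (01001111101)·(00000000100) mod 2 = 0+0+0+0+0+0+0+0+1+0+0 mod 2 = 1
  c[13] = d·G[:,13] = (01001111101)·(00000000010) mod 2 = 0+0+0+0+0+0+0+0+0+0+0 mod 2 = 0
  c[14] = d·G[:,14] = (01001111101)·(00000000001) mod 2 = 0+0+0+0+0+0+0+0+0+0+1 mod 2 = 1
Codeword = 110010001111101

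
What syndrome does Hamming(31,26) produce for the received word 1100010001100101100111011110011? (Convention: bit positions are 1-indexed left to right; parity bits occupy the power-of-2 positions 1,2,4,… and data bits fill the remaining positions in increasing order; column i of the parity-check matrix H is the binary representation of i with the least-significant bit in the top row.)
Syndrome s = H · r^T (mod 2), r = 1100010001100101100111011110011:
  s[0] = (1010101010101010101010101010101)·(1100010001100101100111011110011) mod 2 = 1+0+0+0+0+0+0+0+0+0+1+0+0+0+0+0+1+0+0+0+1+0+0+0+1+0+1+0+0+0+1 mod 2 = 1
  s[1] = (0110011001100110011001100110011)·(1100010001100101100111011110011) mod 2 = 0+1+0+0+0+1+0+0+0+1+1+0+0+1+0+0+0+0+0+0+0+1+0+0+0+1+1+0+0+1+1 mod 2 = 0
  s[2] = (0001111000011110000111100001111)·(1100010001100101100111011110011) mod 2 = 0+0+0+0+0+1+0+0+0+0+0+0+0+1+0+0+0+0+0+1+1+1+0+0+0+0+0+0+0+1+1 mod 2 = 1
  s[3] = (0000000111111110000000011111111)·(1100010001100101100111011110011) mod 2 = 0+0+0+0+0+0+0+0+0+1+1+0+0+1+0+0+0+0+0+0+0+0+0+1+1+1+1+0+0+1+1 mod 2 = 1
  s[4] = (0000000000000001111111111111111)·(1100010001100101100111011110011) mod 2 = 0+0+0+0+0+0+0+0+0+0+0+0+0+0+0+1+1+0+0+1+1+1+0+1+1+1+1+0+0+1+1 mod 2 = 1
Syndrome = 10111
Non-zero syndrome: error at position 29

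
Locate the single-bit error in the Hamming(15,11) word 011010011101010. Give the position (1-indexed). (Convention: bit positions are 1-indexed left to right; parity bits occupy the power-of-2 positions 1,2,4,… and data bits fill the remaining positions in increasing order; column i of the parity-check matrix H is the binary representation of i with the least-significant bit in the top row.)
Syndrome s = H · r^T (mod 2), r = 011010011101010:
  s[0] = (101010101010101)·(011010011101010) mod 2 = 0+0+1+0+1+0+0+0+1+0+0+0+0+0+0 mod 2 = 1
  s[1] = (011001100110011)·(011010011101010) mod 2 = 0+1+1+0+0+0+0+0+0+1+0+0+0+1+0 mod 2 = 0
  s[2] = (000111100001111)·(011010011101010) mod 2 = 0+0+0+0+1+0+0+0+0+0+0+1+0+1+0 mod 2 = 1
  s[3] = (000000011111111)·(011010011101010) mod 2 = 0+0+0+0+0+0+0+1+1+1+0+1+0+1+0 mod 2 = 1
Syndrome = 1011
Column i of H is the binary representation of i, so the syndrome is the binary index of the flipped bit.
Read s = 1011 with s[0] as LSB: 1·2^0 + 0·2^1 + 1·2^2 + 1·2^3 = 13.
Error is at bit position 13.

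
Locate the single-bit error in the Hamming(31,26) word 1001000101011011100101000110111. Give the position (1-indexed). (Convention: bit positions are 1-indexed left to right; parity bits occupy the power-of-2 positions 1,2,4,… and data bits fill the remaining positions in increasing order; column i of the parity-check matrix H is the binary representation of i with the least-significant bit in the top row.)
Syndrome s = H · r^T (mod 2), r = 1001000101011011100101000110111:
  s[0] = (1010101010101010101010101010101)·(1001000101011011100101000110111) mod 2 = 1+0+0+0+0+0+0+0+0+0+0+0+1+0+1+0+1+0+0+0+0+0+0+0+0+0+1+0+1+0+1 mod 2 = 1
  s[1] = (0110011001100110011001100110011)·(1001000101011011100101000110111) mod 2 = 0+0+0+0+0+0+0+0+0+1+0+0+0+0+1+0+0+0+0+0+0+1+0+0+0+1+1+0+0+1+1 mod 2 = 1
  s[2] = (0001111000011110000111100001111)·(1001000101011011100101000110111) mod 2 = 0+0+0+1+0+0+0+0+0+0+0+1+1+0+1+0+0+0+0+1+0+1+0+0+0+0+0+0+1+1+1 mod 2 = 1
  s[3] = (0000000111111110000000011111111)·(1001000101011011100101000110111) mod 2 = 0+0+0+0+0+0+0+1+0+1+0+1+1+0+1+0+0+0+0+0+0+0+0+0+0+1+1+0+1+1+1 mod 2 = 0
  s[4] = (0000000000000001111111111111111)·(1001000101011011100101000110111) mod 2 = 0+0+0+0+0+0+0+0+0+0+0+0+0+0+0+1+1+0+0+1+0+1+0+0+0+1+1+0+1+1+1 mod 2 = 1
Syndrome = 11101
Column i of H is the binary representation of i, so the syndrome is the binary index of the flipped bit.
Read s = 11101 with s[0] as LSB: 1·2^0 + 1·2^1 + 1·2^2 + 0·2^3 + 1·2^4 = 23.
Error is at bit position 23.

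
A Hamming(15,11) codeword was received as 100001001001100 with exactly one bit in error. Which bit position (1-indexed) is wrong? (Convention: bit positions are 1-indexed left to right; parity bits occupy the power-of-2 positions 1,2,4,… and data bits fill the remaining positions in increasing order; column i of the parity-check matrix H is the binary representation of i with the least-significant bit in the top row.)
Syndrome s = H · r^T (mod 2), r = 100001001001100:
  s[0] = (101010101010101)·(100001001001100) mod 2 = 1+0+0+0+0+0+0+0+1+0+0+0+1+0+0 mod 2 = 1
  s[1] = (011001100110011)·(100001001001100) mod 2 = 0+0+0+0+0+1+0+0+0+0+0+0+0+0+0 mod 2 = 1
  s[2] = (000111100001111)·(100001001001100) mod 2 = 0+0+0+0+0+1+0+0+0+0+0+1+1+0+0 mod 2 = 1
  s[3] = (000000011111111)·(100001001001100) mod 2 = 0+0+0+0+0+0+0+0+1+0+0+1+1+0+0 mod 2 = 1
Syndrome = 1111
Column i of H is the binary representation of i, so the syndrome is the binary index of the flipped bit.
Read s = 1111 with s[0] as LSB: 1·2^0 + 1·2^1 + 1·2^2 + 1·2^3 = 15.
Error is at bit position 15.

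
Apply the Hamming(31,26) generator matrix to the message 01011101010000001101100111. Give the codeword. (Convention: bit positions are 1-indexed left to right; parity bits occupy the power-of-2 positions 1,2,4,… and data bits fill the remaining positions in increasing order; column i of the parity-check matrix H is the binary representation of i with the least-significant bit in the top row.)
Codeword c = d · G (mod 2), d = 01011101010000001101100111:
  c[0] = d·G[:,0] = (01011101010000001101100111)·(11011010101101010101010101) mod 2 = 0+1+0+1+1+0+0+0+0+0+0+0+0+0+0+0+0+1+0+1+0+0+0+1+0+1 mod 2 = 1
  c[1] = d·G[:,1] = (01011101010000001101100111)·(10110110011011001100110011) mod 2 = 0+0+0+1+0+1+0+0+0+1+0+0+0+0+0+0+1+1+0+0+1+0+0+0+1+1 mod 2 = 0
  c[2] = d·G[:,2] = (01011101010000001101100111)·(10000000000000000000000000) mod 2 = 0+0+0+0+0+0+0+0+0+0+0+0+0+0+0+0+0+0+0+0+0+0+0+0+0+0 mod 2 = 0
  c[3] = d·G[:,3] = (01011101010000001101100111)·(01110001111000111100001111) mod 2 = 0+1+0+1+0+0+0+1+0+1+0+0+0+0+0+0+1+1+0+0+0+0+0+1+1+1 mod 2 = 1
  c[4] = d·G[:,4] = (01011101010000001101100111)·(01000000000000000000000000) mod 2 = 0+1+0+0+0+0+0+0+0+0+0+0+0+0+0+0+0+0+0+0+0+0+0+0+0+0 mod 2 = 1
  c[5] = d·G[:,5] = (01011101010000001101100111)·(00100000000000000000000000) mod 2 = 0+0+0+0+0+0+0+0+0+0+0+0+0+0+0+0+0+0+0+0+0+0+0+0+0+0 mod 2 = 0
  c[6] = d·G[:,6] = (01011101010000001101100111)·(00010000000000000000000000) mod 2 = 0+0+0+1+0+0+0+0+0+0+0+0+0+0+0+0+0+0+0+0+0+0+0+0+0+0 mod 2 = 1
  c[7] = d·G[:,7] = (01011101010000001101100111)·(00001111111000000011111111) mod 2 = 0+0+0+0+1+1+0+1+0+1+0+0+0+0+0+0+0+0+0+1+1+0+0+1+1+1 mod 2 = 1
  c[8] = d·G[:,8] = (01011101010000001101100111)·(00001000000000000000000000) mod 2 = 0+0+0+0+1+0+0+0+0+0+0+0+0+0+0+0+0+0+0+0+0+0+0+0+0+0 mod 2 = 1
  c[9] = d·G[:,9] = (01011101010000001101100111)·(00000100000000000000000000) mod 2 = 0+0+0+0+0+1+0+0+0+0+0+0+0+0+0+0+0+0+0+0+0+0+0+0+0+0 mod 2 = 1
  c[10] = d·G[:,10] = (01011101010000001101100111)·(00000010000000000000000000) mod 2 = 0+0+0+0+0+0+0+0+0+0+0+0+0+0+0+0+0+0+0+0+0+0+0+0+0+0 mod 2 = 0
  c[11] = d·G[:,11] = (01011101010000001101100111)·(00000001000000000000000000) mod 2 = 0+0+0+0+0+0+0+1+0+0+0+0+0+0+0+0+0+0+0+0+0+0+0+0+0+0 mod 2 = 1
  c[12] = d·G[:,12] = (01011101010000001101100111)·(00000000100000000000000000) mod 2 = 0+0+0+0+0+0+0+0+0+0+0+0+0+0+0+0+0+0+0+0+0+0+0+0+0+0 mod 2 = 0
  c[13] = d·G[:,13] = (01011101010000001101100111)·(00000000010000000000000000) mod 2 = 0+0+0+0+0+0+0+0+0+1+0+0+0+0+0+0+0+0+0+0+0+0+0+0+0+0 mod 2 = 1
  c[14] = d·G[:,14] = (01011101010000001101100111)·(00000000001000000000000000) mod 2 = 0+0+0+0+0+0+0+0+0+0+0+0+0+0+0+0+0+0+0+0+0+0+0+0+0+0 mod 2 = 0
  c[15] = d·G[:,15] = (01011101010000001101100111)·(00000000000111111111111111) mod 2 = 0+0+0+0+0+0+0+0+0+0+0+0+0+0+0+0+1+1+0+1+1+0+0+1+1+1 mod 2 = 1
  c[16] = d·G[:,16] = (01011101010000001101100111)·(00000000000100000000000000) mod 2 = 0+0+0+0+0+0+0+0+0+0+0+0+0+0+0+0+0+0+0+0+0+0+0+0+0+0 mod 2 = 0
  c[17] = d·G[:,17] = (01011101010000001101100111)·(00000000000010000000000000) mod 2 = 0+0+0+0+0+0+0+0+0+0+0+0+0+0+0+0+0+0+0+0+0+0+0+0+0+0 mod 2 = 0
  c[18] = d·G[:,18] = (01011101010000001101100111)·(00000000000001000000000000) mod 2 = 0+0+0+0+0+0+0+0+0+0+0+0+0+0+0+0+0+0+0+0+0+0+0+0+0+0 mod 2 = 0
  c[19] = d·G[:,19] = (01011101010000001101100111)·(00000000000000100000000000) mod 2 = 0+0+0+0+0+0+0+0+0+0+0+0+0+0+0+0+0+0+0+0+0+0+0+0+0+0 mod 2 = 0
  c[20] = d·G[:,20] = (01011101010000001101100111)·(00000000000000010000000000) mod 2 = 0+0+0+0+0+0+0+0+0+0+0+0+0+0+0+0+0+0+0+0+0+0+0+0+0+0 mod 2 = 0
  c[21] = d·G[:,21] = (01011101010000001101100111)·(00000000000000001000000000) mod 2 = 0+0+0+0+0+0+0+0+0+0+0+0+0+0+0+0+1+0+0+0+0+0+0+0+0+0 mod 2 = 1
  c[22] = d·G[:,22] = (01011101010000001101100111)·(00000000000000000100000000) mod 2 = 0+0+0+0+0+0+0+0+0+0+0+0+0+0+0+0+0+1+0+0+0+0+0+0+0+0 mod 2 = 1
  c[23] = d·G[:,23] = (01011101010000001101100111)·(00000000000000000010000000) mod 2 = 0+0+0+0+0+0+0+0+0+0+0+0+0+0+0+0+0+0+0+0+0+0+0+0+0+0 mod 2 = 0
  c[24] = d·G[:,24] = (01011101010000001101100111)·(00000000000000000001000000) mod 2 = 0+0+0+0+0+0+0+0+0+0+0+0+0+0+0+0+0+0+0+1+0+0+0+0+0+0 mod 2 = 1
  c[25] = d·G[:,25] = (01011101010000001101100111)·(00000000000000000000100000) mod 2 = 0+0+0+0+0+0+0+0+0+0+0+0+0+0+0+0+0+0+0+0+1+0+0+0+0+0 mod 2 = 1
  c[26] = d·G[:,26] = (01011101010000001101100111)·(00000000000000000000010000) mod 2 = 0+0+0+0+0+0+0+0+0+0+0+0+0+0+0+0+0+0+0+0+0+0+0+0+0+0 mod 2 = 0
  c[27] = d·G[:,27] = (01011101010000001101100111)·(00000000000000000000001000) mod 2 = 0+0+0+0+0+0+0+0+0+0+0+0+0+0+0+0+0+0+0+0+0+0+0+0+0+0 mod 2 = 0
  c[28] = d·G[:,28] = (01011101010000001101100111)·(00000000000000000000000100) mod 2 = 0+0+0+0+0+0+0+0+0+0+0+0+0+0+0+0+0+0+0+0+0+0+0+1+0+0 mod 2 = 1
  c[29] = d·G[:,29] = (01011101010000001101100111)·(00000000000000000000000010) mod 2 = 0+0+0+0+0+0+0+0+0+0+0+0+0+0+0+0+0+0+0+0+0+0+0+0+1+0 mod 2 = 1
  c[30] = d·G[:,30] = (01011101010000001101100111)·(00000000000000000000000001) mod 2 = 0+0+0+0+0+0+0+0+0+0+0+0+0+0+0+0+0+0+0+0+0+0+0+0+0+1 mod 2 = 1
Codeword = 1001101111010101000001101100111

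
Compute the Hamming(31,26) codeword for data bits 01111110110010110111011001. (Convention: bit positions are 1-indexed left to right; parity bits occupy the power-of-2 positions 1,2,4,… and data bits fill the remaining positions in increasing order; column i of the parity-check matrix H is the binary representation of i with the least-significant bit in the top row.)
Codeword c = d · G (mod 2), d = 01111110110010110111011001:
  c[0] = d·G[:,0] = (01111110110010110111011001)·(11011010101101010101010101) mod 2 = 0+1+0+1+1+0+1+0+1+0+0+0+0+0+0+1+0+1+0+1+0+1+0+0+0+1 mod 2 = 0
  c[1] = d·G[:,1] = (01111110110010110111011001)·(10110110011011001100110011) mod 2 = 0+0+1+1+0+1+1+0+0+1+0+0+1+0+0+0+0+1+0+0+0+1+0+0+0+1 mod 2 = 1
  c[2] = d·G[:,2] = (01111110110010110111011001)·(10000000000000000000000000) mod 2 = 0+0+0+0+0+0+0+0+0+0+0+0+0+0+0+0+0+0+0+0+0+0+0+0+0+0 mod 2 = 0
  c[3] = d·G[:,3] = (01111110110010110111011001)·(01110001111000111100001111) mod 2 = 0+1+1+1+0+0+0+0+1+1+0+0+0+0+1+1+0+1+0+0+0+0+1+0+0+1 mod 2 = 0
  c[4] = d·G[:,4] = (01111110110010110111011001)·(01000000000000000000000000) mod 2 = 0+1+0+0+0+0+0+0+0+0+0+0+0+0+0+0+0+0+0+0+0+0+0+0+0+0 mod 2 = 1
  c[5] = d·G[:,5] = (01111110110010110111011001)·(00100000000000000000000000) mod 2 = 0+0+1+0+0+0+0+0+0+0+0+0+0+0+0+0+0+0+0+0+0+0+0+0+0+0 mod 2 = 1
  c[6] = d·G[:,6] = (01111110110010110111011001)·(00010000000000000000000000) mod 2 = 0+0+0+1+0+0+0+0+0+0+0+0+0+0+0+0+0+0+0+0+0+0+0+0+0+0 mod 2 = 1
  c[7] = d·G[:,7] = (01111110110010110111011001)·(00001111111000000011111111) mod 2 = 0+0+0+0+1+1+1+0+1+1+0+0+0+0+0+0+0+0+1+1+0+1+1+0+0+1 mod 2 = 0
  c[8] = d·G[:,8] = (01111110110010110111011001)·(00001000000000000000000000) mod 2 = 0+0+0+0+1+0+0+0+0+0+0+0+0+0+0+0+0+0+0+0+0+0+0+0+0+0 mod 2 = 1
  c[9] = d·G[:,9] = (01111110110010110111011001)·(00000100000000000000000000) mod 2 = 0+0+0+0+0+1+0+0+0+0+0+0+0+0+0+0+0+0+0+0+0+0+0+0+0+0 mod 2 = 1
  c[10] = d·G[:,10] = (01111110110010110111011001)·(00000010000000000000000000) mod 2 = 0+0+0+0+0+0+1+0+0+0+0+0+0+0+0+0+0+0+0+0+0+0+0+0+0+0 mod 2 = 1
  c[11] = d·G[:,11] = (01111110110010110111011001)·(00000001000000000000000000) mod 2 = 0+0+0+0+0+0+0+0+0+0+0+0+0+0+0+0+0+0+0+0+0+0+0+0+0+0 mod 2 = 0
  c[12] = d·G[:,12] = (01111110110010110111011001)·(00000000100000000000000000) mod 2 = 0+0+0+0+0+0+0+0+1+0+0+0+0+0+0+0+0+0+0+0+0+0+0+0+0+0 mod 2 = 1
  c[13] = d·G[:,13] = (01111110110010110111011001)·(00000000010000000000000000) mod 2 = 0+0+0+0+0+0+0+0+0+1+0+0+0+0+0+0+0+0+0+0+0+0+0+0+0+0 mod 2 = 1
  c[14] = d·G[:,14] = (01111110110010110111011001)·(00000000001000000000000000) mod 2 = 0+0+0+0+0+0+0+0+0+0+0+0+0+0+0+0+0+0+0+0+0+0+0+0+0+0 mod 2 = 0
  c[15] = d·G[:,15] = (01111110110010110111011001)·(00000000000111111111111111) mod 2 = 0+0+0+0+0+0+0+0+0+0+0+0+1+0+1+1+0+1+1+1+0+1+1+0+0+1 mod 2 = 1
  c[16] = d·G[:,16] = (01111110110010110111011001)·(00000000000100000000000000) mod 2 = 0+0+0+0+0+0+0+0+0+0+0+0+0+0+0+0+0+0+0+0+0+0+0+0+0+0 mod 2 = 0
  c[17] = d·G[:,17] = (01111110110010110111011001)·(00000000000010000000000000) mod 2 = 0+0+0+0+0+0+0+0+0+0+0+0+1+0+0+0+0+0+0+0+0+0+0+0+0+0 mod 2 = 1
  c[18] = d·G[:,18] = (01111110110010110111011001)·(00000000000001000000000000) mod 2 = 0+0+0+0+0+0+0+0+0+0+0+0+0+0+0+0+0+0+0+0+0+0+0+0+0+0 mod 2 = 0
  c[19] = d·G[:,19] = (01111110110010110111011001)·(00000000000000100000000000) mod 2 = 0+0+0+0+0+0+0+0+0+0+0+0+0+0+1+0+0+0+0+0+0+0+0+0+0+0 mod 2 = 1
  c[20] = d·G[:,20] = (01111110110010110111011001)·(00000000000000010000000000) mod 2 = 0+0+0+0+0+0+0+0+0+0+0+0+0+0+0+1+0+0+0+0+0+0+0+0+0+0 mod 2 = 1
  c[21] = d·G[:,21] = (01111110110010110111011001)·(00000000000000001000000000) mod 2 = 0+0+0+0+0+0+0+0+0+0+0+0+0+0+0+0+0+0+0+0+0+0+0+0+0+0 mod 2 = 0
  c[22] = d·G[:,22] = (01111110110010110111011001)·(00000000000000000100000000) mod 2 = 0+0+0+0+0+0+0+0+0+0+0+0+0+0+0+0+0+1+0+0+0+0+0+0+0+0 mod 2 = 1
  c[23] = d·G[:,23] = (01111110110010110111011001)·(00000000000000000010000000) mod 2 = 0+0+0+0+0+0+0+0+0+0+0+0+0+0+0+0+0+0+1+0+0+0+0+0+0+0 mod 2 = 1
  c[24] = d·G[:,24] = (01111110110010110111011001)·(00000000000000000001000000) mod 2 = 0+0+0+0+0+0+0+0+0+0+0+0+0+0+0+0+0+0+0+1+0+0+0+0+0+0 mod 2 = 1
  c[25] = d·G[:,25] = (01111110110010110111011001)·(00000000000000000000100000) mod 2 = 0+0+0+0+0+0+0+0+0+0+0+0+0+0+0+0+0+0+0+0+0+0+0+0+0+0 mod 2 = 0
  c[26] = d·G[:,26] = (01111110110010110111011001)·(00000000000000000000010000) mod 2 = 0+0+0+0+0+0+0+0+0+0+0+0+0+0+0+0+0+0+0+0+0+1+0+0+0+0 mod 2 = 1
  c[27] = d·G[:,27] = (01111110110010110111011001)·(00000000000000000000001000) mod 2 = 0+0+0+0+0+0+0+0+0+0+0+0+0+0+0+0+0+0+0+0+0+0+1+0+0+0 mod 2 = 1
  c[28] = d·G[:,28] = (01111110110010110111011001)·(00000000000000000000000100) mod 2 = 0+0+0+0+0+0+0+0+0+0+0+0+0+0+0+0+0+0+0+0+0+0+0+0+0+0 mod 2 = 0
  c[29] = d·G[:,29] = (01111110110010110111011001)·(00000000000000000000000010) mod 2 = 0+0+0+0+0+0+0+0+0+0+0+0+0+0+0+0+0+0+0+0+0+0+0+0+0+0 mod 2 = 0
  c[30] = d·G[:,30] = (01111110110010110111011001)·(00000000000000000000000001) mod 2 = 0+0+0+0+0+0+0+0+0+0+0+0+0+0+0+0+0+0+0+0+0+0+0+0+0+1 mod 2 = 1
Codeword = 0100111011101101010110111011001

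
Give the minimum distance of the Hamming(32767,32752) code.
d_min = 3 (every single-error-correcting Hamming code has d_min = 3).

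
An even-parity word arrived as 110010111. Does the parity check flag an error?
Sum of received bits: 1+1+0+0+1+0+1+1+1 = 6; 6 mod 2 = 0. Result is 0 → no error detected.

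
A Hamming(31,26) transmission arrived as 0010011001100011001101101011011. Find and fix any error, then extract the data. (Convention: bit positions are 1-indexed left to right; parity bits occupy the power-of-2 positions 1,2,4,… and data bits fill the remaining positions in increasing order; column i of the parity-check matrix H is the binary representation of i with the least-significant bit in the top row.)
Syndrome s = H · r^T (mod 2), r = 0010011001100011001101101011011:
  s[0] = (1010101010101010101010101010101)·(0010011001100011001101101011011) mod 2 = 0+0+1+0+0+0+1+0+0+0+1+0+0+0+1+0+0+0+1+0+0+0+1+0+1+0+1+0+0+0+1 mod 2 = 1
  s[1] = (0110011001100110011001100110011)·(0010011001100011001101101011011) mod 2 = 0+0+1+0+0+1+1+0+0+1+1+0+0+0+1+0+0+0+1+0+0+1+1+0+0+0+1+0+0+1+1 mod 2 = 0
  s[2] = (0001111000011110000111100001111)·(0010011001100011001101101011011) mod 2 = 0+0+0+0+0+1+1+0+0+0+0+0+0+0+1+0+0+0+0+1+0+1+1+0+0+0+0+1+0+1+1 mod 2 = 1
  s[3] = (0000000111111110000000011111111)·(0010011001100011001101101011011) mod 2 = 0+0+0+0+0+0+0+0+0+1+1+0+0+0+1+0+0+0+0+0+0+0+0+0+1+0+1+1+0+1+1 mod 2 = 0
  s[4] = (0000000000000001111111111111111)·(0010011001100011001101101011011) mod 2 = 0+0+0+0+0+0+0+0+0+0+0+0+0+0+0+1+0+0+1+1+0+1+1+0+1+0+1+1+0+1+1 mod 2 = 0
Syndrome = 10100
Column 5 of H equals this syndrome → error at bit 5 (1-indexed).
Flip bit 5: 0010011001100011001101101011011 → 0010111001100011001101101011011
Extract data bits at positions {3,5,6,7,9,10,11,12,13,14,15,17,18,19,20,21,22,23,24,25,26,27,28,29,30,31}: 11110110001001101101011011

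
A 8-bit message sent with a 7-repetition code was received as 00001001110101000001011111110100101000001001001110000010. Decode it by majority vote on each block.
Split into 7-bit blocks and majority-vote each:
  block 1 = 0000100: 1 ones, 6 zeros → 0
  block 2 = 1110101: 5 ones, 2 zeros → 1
  block 3 = 0000010: 1 ones, 6 zeros → 0
  block 4 = 1111111: 7 ones, 0 zeros → 1
  block 5 = 0100101: 3 ones, 4 zeros → 0
  block 6 = 0000010: 1 ones, 6 zeros → 0
  block 7 = 0100111: 4 ones, 3 zeros → 1
  block 8 = 0000010: 1 ones, 6 zeros → 0
Decoded = 01010010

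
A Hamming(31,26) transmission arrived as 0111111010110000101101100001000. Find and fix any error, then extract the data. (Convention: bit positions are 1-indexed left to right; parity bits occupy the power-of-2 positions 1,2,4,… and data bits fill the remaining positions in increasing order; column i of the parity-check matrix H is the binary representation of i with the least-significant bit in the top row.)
Syndrome s = H · r^T (mod 2), r = 0111111010110000101101100001000:
  s[0] = (1010101010101010101010101010101)·(0111111010110000101101100001000) mod 2 = 0+0+1+0+1+0+1+0+1+0+1+0+0+0+0+0+1+0+1+0+0+0+1+0+0+0+0+0+0+0+0 mod 2 = 0
  s[1] = (0110011001100110011001100110011)·(0111111010110000101101100001000) mod 2 = 0+1+1+0+0+1+1+0+0+0+1+0+0+0+0+0+0+0+1+0+0+1+1+0+0+0+0+0+0+0+0 mod 2 = 0
  s[2] = (0001111000011110000111100001111)·(0111111010110000101101100001000) mod 2 = 0+0+0+1+1+1+1+0+0+0+0+1+0+0+0+0+0+0+0+1+0+1+1+0+0+0+0+1+0+0+0 mod 2 = 1
  s[3] = (0000000111111110000000011111111)·(0111111010110000101101100001000) mod 2 = 0+0+0+0+0+0+0+0+1+0+1+1+0+0+0+0+0+0+0+0+0+0+0+0+0+0+0+1+0+0+0 mod 2 = 0
  s[4] = (0000000000000001111111111111111)·(0111111010110000101101100001000) mod 2 = 0+0+0+0+0+0+0+0+0+0+0+0+0+0+0+0+1+0+1+1+0+1+1+0+0+0+0+1+0+0+0 mod 2 = 0
Syndrome = 00100
Column 4 of H equals this syndrome → error at bit 4 (1-indexed).
Flip bit 4: 0111111010110000101101100001000 → 0110111010110000101101100001000
Extract data bits at positions {3,5,6,7,9,10,11,12,13,14,15,17,18,19,20,21,22,23,24,25,26,27,28,29,30,31}: 11111011000101101100001000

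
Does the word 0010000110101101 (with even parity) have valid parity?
Sum of all bits: 0+0+1+0+0+0+0+1+1+0+1+0+1+1+0+1 = 7; 7 mod 2 = 1. Result is 1 → parity error detected.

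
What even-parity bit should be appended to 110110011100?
Sum of data bits: 1+1+0+1+1+0+0+1+1+1+0+0 = 7.
7 mod 2 = 1, so parity bit = 1.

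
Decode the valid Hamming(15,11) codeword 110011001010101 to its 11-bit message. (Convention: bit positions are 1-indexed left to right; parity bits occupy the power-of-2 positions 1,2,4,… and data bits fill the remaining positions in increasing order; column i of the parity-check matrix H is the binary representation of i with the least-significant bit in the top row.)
Parity bits occupy power-of-2 positions; data bits are at positions {3,5,6,7,9,10,11,12,13,14,15} (1-indexed).
Extract: c[3]=0 c[5]=1 c[6]=1 c[7]=0 c[9]=1 c[10]=0 c[11]=1 c[12]=0 c[13]=1 c[14]=0 c[15]=1
Data = 01101010101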